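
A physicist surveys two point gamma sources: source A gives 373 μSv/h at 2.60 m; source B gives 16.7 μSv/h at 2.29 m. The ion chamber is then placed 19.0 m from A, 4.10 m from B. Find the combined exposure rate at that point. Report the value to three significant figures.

Each source contributes Iᵢ·(dᵢ/rᵢ)²; contributions add.
A: 373 × (2.60/19.0)² = 6.985 μSv/h
B: 16.7 × (2.29/4.10)² = 5.210 μSv/h
Total = 6.985 + 5.210 = 12.20 μSv/h.

12.2 μSv/h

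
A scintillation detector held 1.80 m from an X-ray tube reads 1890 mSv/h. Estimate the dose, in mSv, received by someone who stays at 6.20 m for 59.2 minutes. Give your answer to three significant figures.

157 mSv

Intensity scales as (d₁/d₂)², so rate at 6.20 m:
1890 × (1.80/6.20)² = 1890 × 0.08429 = 159.3 mSv/h.
Dose = rate × time = 159.3 mSv/h × 0.9867 h = 157.2 mSv.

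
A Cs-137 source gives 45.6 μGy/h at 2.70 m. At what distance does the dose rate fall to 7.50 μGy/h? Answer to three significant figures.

6.66 m

By the inverse-square law, d₂ = d₁·√(I₁/I₂).
I₁/I₂ = 45.6/7.50 = 6.080, so d₂ = 2.70 × √6.080 = 6.658 m.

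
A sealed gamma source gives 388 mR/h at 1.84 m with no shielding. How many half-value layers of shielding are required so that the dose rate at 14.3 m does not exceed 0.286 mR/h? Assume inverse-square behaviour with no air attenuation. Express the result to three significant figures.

At 14.3 m, distance alone gives 388 × (1.84/14.3)² = 388 × 0.01656 = 6.425 mR/h.
Further attenuation needed: 6.425/0.286 = 22.47.
n = log₂(22.47) = 4.490 half-value layers.

4.49 half-value layers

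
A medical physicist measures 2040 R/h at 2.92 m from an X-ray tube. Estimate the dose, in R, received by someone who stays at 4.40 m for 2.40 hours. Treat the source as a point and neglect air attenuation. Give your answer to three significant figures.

By the inverse-square law, rate at 4.40 m:
2040 × (2.92/4.40)² = 2040 × 0.4404 = 898.4 R/h.
Dose = rate × time = 898.4 R/h × 2.400 h = 2156 R.

2160 R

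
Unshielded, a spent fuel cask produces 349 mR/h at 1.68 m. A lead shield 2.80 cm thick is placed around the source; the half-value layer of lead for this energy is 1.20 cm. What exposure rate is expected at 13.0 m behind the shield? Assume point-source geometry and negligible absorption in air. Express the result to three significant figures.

1.16 mR/h

Distance alone: 349 × (1.68/13.0)² = 349 × 0.01670 = 5.828 mR/h.
Shield: 2.80/1.20 = 2.333 half-value layers → attenuation 2^(−2.333) = 0.1985.
Combined: 5.828 × 0.1985 = 1.157 mR/h.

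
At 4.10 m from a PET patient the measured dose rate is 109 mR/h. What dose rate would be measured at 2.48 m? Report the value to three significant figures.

298 mR/h

Intensity scales as (d₁/d₂)², so scaling from 4.10 m to 2.48 m:
(4.10/2.48)² = 2.733, so 109 × 2.733 = 297.9 mR/h.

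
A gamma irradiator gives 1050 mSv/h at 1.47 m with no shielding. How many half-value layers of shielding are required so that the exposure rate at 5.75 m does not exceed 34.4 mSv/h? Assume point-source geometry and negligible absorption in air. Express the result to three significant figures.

0.996 half-value layers

At 5.75 m, distance alone gives (1.47/5.75)² = 0.06536, so 1050 × 0.06536 = 68.63 mSv/h.
Further attenuation needed: 68.63/34.4 = 1.995.
n = log₂(1.995) = 0.9964 half-value layers.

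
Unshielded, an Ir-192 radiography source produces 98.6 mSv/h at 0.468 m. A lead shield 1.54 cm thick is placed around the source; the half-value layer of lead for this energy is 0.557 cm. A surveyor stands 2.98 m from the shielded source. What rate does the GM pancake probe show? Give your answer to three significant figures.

0.358 mSv/h

Distance alone: 98.6 × (0.468/2.98)² = 98.6 × 0.02466 = 2.431 mSv/h.
Shield: 1.54/0.557 = 2.765 half-value layers → attenuation 2^(−2.765) = 0.1471.
Combined: 2.431 × 0.1471 = 0.3576 mSv/h.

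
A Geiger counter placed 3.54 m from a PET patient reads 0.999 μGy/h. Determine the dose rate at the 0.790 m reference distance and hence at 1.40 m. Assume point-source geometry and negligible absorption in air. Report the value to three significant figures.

Using I₁d₁² = I₂d₂²,
At 0.790 m: (3.54/0.790)² = 20.08, so 0.999 × 20.08 = 20.06 μGy/h
At 1.40 m: 20.06 × (0.790/1.40)² = 20.06 × 0.3184 = 6.387 μGy/h.

20.1 μGy/h; 6.39 μGy/h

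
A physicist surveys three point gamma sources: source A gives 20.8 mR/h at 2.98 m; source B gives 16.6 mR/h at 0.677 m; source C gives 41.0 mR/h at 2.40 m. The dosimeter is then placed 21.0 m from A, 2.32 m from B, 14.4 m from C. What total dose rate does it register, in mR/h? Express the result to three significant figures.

Each source contributes Iᵢ·(dᵢ/rᵢ)²; contributions add.
A: 20.8 × (2.98/21.0)² = 0.4188 mR/h
B: 16.6 × (0.677/2.32)² = 1.414 mR/h
C: 41.0 × (2.40/14.4)² = 1.139 mR/h
Total = 0.4188 + 1.414 + 1.139 = 2.972 mR/h.

2.97 mR/h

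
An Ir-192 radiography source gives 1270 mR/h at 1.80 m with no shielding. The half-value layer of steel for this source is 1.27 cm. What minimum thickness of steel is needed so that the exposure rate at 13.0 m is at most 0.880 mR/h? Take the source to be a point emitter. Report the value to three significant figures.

6.08 cm

At 13.0 m, distance alone gives 1270 × (1.80/13.0)² = 1270 × 0.01917 = 24.35 mR/h.
Further attenuation needed: 24.35/0.880 = 27.67.
n = log₂(27.67) = 4.790 half-value layers.
Thickness = 4.790 × 1.27 cm = 6.083 cm.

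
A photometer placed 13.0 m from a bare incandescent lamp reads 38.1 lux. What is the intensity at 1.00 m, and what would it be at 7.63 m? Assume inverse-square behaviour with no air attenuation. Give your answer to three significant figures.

6440 lux; 111 lux

Applying the 1/r² law,
At 1.00 m: 38.1 × (13.0/1.00)² = 38.1 × 169.0 = 6439 lux
At 7.63 m: (1.00/7.63)² = 0.01718, so 6439 × 0.01718 = 110.6 lux.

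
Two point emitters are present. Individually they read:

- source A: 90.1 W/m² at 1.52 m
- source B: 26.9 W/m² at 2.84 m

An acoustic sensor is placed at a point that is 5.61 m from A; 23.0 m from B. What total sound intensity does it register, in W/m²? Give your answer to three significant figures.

7.02 W/m²

Each source contributes Iᵢ·(dᵢ/rᵢ)²; contributions add.
A: 90.1 × (1.52/5.61)² = 6.614 W/m²
B: 26.9 × (2.84/23.0)² = 0.4101 W/m²
Total = 6.614 + 0.4101 = 7.024 W/m².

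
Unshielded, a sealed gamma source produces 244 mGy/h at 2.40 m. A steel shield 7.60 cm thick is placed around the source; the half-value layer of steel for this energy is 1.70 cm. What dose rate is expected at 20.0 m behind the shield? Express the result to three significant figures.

0.158 mGy/h

Distance alone: 244 × (2.40/20.0)² = 244 × 0.01440 = 3.514 mGy/h.
Shield: 7.60/1.70 = 4.471 half-value layers → attenuation 2^(−4.471) = 0.04509.
Combined: 3.514 × 0.04509 = 0.1584 mGy/h.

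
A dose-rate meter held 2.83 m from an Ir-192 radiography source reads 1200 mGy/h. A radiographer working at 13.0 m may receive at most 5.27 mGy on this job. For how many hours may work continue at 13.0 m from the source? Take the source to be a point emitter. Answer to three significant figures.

Using I₁d₁² = I₂d₂², rate at 13.0 m:
(2.83/13.0)² = 0.04739, so 1200 × 0.04739 = 56.87 mGy/h.
Stay time = 5.27 mGy ÷ 56.87 mGy/h = 0.09267 h.

0.0927 h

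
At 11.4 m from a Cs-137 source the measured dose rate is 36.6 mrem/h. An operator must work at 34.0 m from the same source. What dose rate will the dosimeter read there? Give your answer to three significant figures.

4.11 mrem/h

By the inverse-square law, scaling from 11.4 m to 34.0 m:
36.6 × (11.4/34.0)² = 36.6 × 0.1124 = 4.114 mrem/h.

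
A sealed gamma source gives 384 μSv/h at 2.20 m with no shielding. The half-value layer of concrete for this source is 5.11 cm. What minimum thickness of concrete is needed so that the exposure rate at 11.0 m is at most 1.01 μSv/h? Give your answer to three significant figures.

At 11.0 m, distance alone gives (2.20/11.0)² = 0.04000, so 384 × 0.04000 = 15.36 μSv/h.
Further attenuation needed: 15.36/1.01 = 15.21.
n = log₂(15.21) = 3.927 half-value layers.
Thickness = 3.927 × 5.11 cm = 20.07 cm.

20.1 cm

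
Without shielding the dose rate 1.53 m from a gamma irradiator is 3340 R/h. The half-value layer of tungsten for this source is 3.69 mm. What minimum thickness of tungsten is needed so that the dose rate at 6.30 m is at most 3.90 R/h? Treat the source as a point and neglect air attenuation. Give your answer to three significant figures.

At 6.30 m, distance alone gives (1.53/6.30)² = 0.05898, so 3340 × 0.05898 = 197.0 R/h.
Further attenuation needed: 197.0/3.90 = 50.51.
n = log₂(50.51) = 5.658 half-value layers.
Thickness = 5.658 × 3.69 mm = 20.88 mm.

20.9 mm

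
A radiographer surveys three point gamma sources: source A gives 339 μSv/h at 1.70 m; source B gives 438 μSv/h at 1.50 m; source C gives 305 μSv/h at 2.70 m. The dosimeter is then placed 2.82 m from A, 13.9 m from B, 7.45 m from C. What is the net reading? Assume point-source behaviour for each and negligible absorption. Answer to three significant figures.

168 μSv/h

By superposition, sum each source's inverse-square contribution:
A: 339 × (1.70/2.82)² = 123.2 μSv/h
B: 438 × (1.50/13.9)² = 5.101 μSv/h
C: 305 × (2.70/7.45)² = 40.06 μSv/h
Total = 123.2 + 5.101 + 40.06 = 168.4 μSv/h.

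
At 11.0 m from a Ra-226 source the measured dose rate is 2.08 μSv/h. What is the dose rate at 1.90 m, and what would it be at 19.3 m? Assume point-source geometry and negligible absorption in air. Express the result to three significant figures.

69.7 μSv/h; 0.676 μSv/h

Using I₁d₁² = I₂d₂²,
At 1.90 m: 2.08 × (11.0/1.90)² = 2.08 × 33.52 = 69.72 μSv/h
At 19.3 m: (1.90/19.3)² = 0.009692, so 69.72 × 0.009692 = 0.6757 μSv/h.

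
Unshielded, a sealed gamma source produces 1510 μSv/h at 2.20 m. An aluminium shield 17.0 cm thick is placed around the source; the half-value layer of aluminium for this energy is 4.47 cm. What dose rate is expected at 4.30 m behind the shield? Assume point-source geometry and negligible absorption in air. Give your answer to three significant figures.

28.3 μSv/h

Distance alone: 1510 × (2.20/4.30)² = 1510 × 0.2618 = 395.3 μSv/h.
Shield: 17.0/4.47 = 3.803 half-value layers → attenuation 2^(−3.803) = 0.07164.
Combined: 395.3 × 0.07164 = 28.32 μSv/h.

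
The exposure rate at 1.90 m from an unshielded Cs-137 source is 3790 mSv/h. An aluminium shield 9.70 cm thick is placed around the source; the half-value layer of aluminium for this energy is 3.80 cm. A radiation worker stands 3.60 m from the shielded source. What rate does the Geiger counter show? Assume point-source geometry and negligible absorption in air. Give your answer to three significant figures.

180 mSv/h

Distance alone: (1.90/3.60)² = 0.2785, so 3790 × 0.2785 = 1056 mSv/h.
Shield: 9.70/3.80 = 2.553 half-value layers → attenuation 2^(−2.553) = 0.1704.
Combined: 1056 × 0.1704 = 179.9 mSv/h.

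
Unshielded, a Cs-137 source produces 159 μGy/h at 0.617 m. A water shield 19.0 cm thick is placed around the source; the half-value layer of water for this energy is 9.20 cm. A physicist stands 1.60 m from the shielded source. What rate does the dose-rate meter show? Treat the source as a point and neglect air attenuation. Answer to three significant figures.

Distance alone: (0.617/1.60)² = 0.1487, so 159 × 0.1487 = 23.64 μGy/h.
Shield: 19.0/9.20 = 2.065 half-value layers → attenuation 2^(−2.065) = 0.2390.
Combined: 23.64 × 0.2390 = 5.650 μGy/h.

5.65 μGy/h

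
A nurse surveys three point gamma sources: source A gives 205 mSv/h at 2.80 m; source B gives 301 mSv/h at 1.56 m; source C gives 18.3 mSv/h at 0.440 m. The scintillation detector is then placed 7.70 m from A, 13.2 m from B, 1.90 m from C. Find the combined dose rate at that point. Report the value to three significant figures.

32.3 mSv/h

Each source contributes Iᵢ·(dᵢ/rᵢ)²; contributions add.
A: 205 × (2.80/7.70)² = 27.11 mSv/h
B: 301 × (1.56/13.2)² = 4.204 mSv/h
C: 18.3 × (0.440/1.90)² = 0.9814 mSv/h
Total = 27.11 + 4.204 + 0.9814 = 32.30 mSv/h.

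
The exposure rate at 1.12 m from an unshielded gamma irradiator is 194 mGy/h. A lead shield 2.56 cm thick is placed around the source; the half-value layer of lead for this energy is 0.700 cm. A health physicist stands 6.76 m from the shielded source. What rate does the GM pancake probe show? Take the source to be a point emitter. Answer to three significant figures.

0.422 mGy/h

Distance alone: (1.12/6.76)² = 0.02745, so 194 × 0.02745 = 5.325 mGy/h.
Shield: 2.56/0.700 = 3.657 half-value layers → attenuation 2^(−3.657) = 0.07927.
Combined: 5.325 × 0.07927 = 0.4221 mGy/h.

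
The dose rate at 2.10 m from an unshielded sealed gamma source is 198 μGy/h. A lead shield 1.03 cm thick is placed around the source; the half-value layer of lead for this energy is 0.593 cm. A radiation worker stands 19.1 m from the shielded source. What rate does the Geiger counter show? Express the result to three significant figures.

0.718 μGy/h

Distance alone: 198 × (2.10/19.1)² = 198 × 0.01209 = 2.394 μGy/h.
Shield: 1.03/0.593 = 1.737 half-value layers → attenuation 2^(−1.737) = 0.3000.
Combined: 2.394 × 0.3000 = 0.7182 μGy/h.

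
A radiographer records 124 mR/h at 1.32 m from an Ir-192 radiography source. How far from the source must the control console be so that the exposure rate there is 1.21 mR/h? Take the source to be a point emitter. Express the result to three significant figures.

Intensity scales as (d₁/d₂)², so d₂ = d₁·√(I₁/I₂).
I₁/I₂ = 124/1.21 = 102.5, so d₂ = 1.32 × √102.5 = 13.36 m.

13.4 m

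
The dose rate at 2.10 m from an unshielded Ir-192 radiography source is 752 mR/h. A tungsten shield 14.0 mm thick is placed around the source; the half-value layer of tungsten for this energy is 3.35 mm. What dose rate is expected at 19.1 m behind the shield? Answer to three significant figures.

0.502 mR/h

Distance alone: (2.10/19.1)² = 0.01209, so 752 × 0.01209 = 9.092 mR/h.
Shield: 14.0/3.35 = 4.179 half-value layers → attenuation 2^(−4.179) = 0.05521.
Combined: 9.092 × 0.05521 = 0.5020 mR/h.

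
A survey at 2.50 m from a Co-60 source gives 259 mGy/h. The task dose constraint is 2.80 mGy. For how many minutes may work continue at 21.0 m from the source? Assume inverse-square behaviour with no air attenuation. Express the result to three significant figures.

45.8 min

Using I₁d₁² = I₂d₂², rate at 21.0 m:
(2.50/21.0)² = 0.01417, so 259 × 0.01417 = 3.670 mGy/h.
Stay time = 2.80 mGy ÷ 3.670 mGy/h = 0.7629 h = 45.77 min.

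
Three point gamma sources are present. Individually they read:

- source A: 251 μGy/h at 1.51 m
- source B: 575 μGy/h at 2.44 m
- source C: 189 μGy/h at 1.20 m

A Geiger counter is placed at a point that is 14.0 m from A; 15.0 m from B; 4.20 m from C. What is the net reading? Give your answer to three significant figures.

33.6 μGy/h

Each source contributes Iᵢ·(dᵢ/rᵢ)²; contributions add.
A: 251 × (1.51/14.0)² = 2.920 μGy/h
B: 575 × (2.44/15.0)² = 15.21 μGy/h
C: 189 × (1.20/4.20)² = 15.43 μGy/h
Total = 2.920 + 15.21 + 15.43 = 33.56 μGy/h.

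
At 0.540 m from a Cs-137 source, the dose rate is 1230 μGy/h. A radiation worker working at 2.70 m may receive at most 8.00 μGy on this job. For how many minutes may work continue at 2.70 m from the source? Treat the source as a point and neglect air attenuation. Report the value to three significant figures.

Applying the 1/r² law, rate at 2.70 m:
1230 × (0.540/2.70)² = 1230 × 0.04000 = 49.20 μGy/h.
Stay time = 8.00 μGy ÷ 49.20 μGy/h = 0.1626 h = 9.756 min.

9.76 min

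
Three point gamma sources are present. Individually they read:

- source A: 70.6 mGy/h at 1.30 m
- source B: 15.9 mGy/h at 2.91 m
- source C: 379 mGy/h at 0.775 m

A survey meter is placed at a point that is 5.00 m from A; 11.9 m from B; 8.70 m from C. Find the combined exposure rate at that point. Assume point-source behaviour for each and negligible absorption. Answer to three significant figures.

Each source contributes Iᵢ·(dᵢ/rᵢ)²; contributions add.
A: 70.6 × (1.30/5.00)² = 4.773 mGy/h
B: 15.9 × (2.91/11.9)² = 0.9508 mGy/h
C: 379 × (0.775/8.70)² = 3.007 mGy/h
Total = 4.773 + 0.9508 + 3.007 = 8.731 mGy/h.

8.73 mGy/h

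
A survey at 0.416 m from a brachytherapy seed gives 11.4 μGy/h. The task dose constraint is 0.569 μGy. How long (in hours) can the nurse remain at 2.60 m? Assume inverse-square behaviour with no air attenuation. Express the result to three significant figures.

1.95 h

Intensity scales as (d₁/d₂)², so rate at 2.60 m:
11.4 × (0.416/2.60)² = 11.4 × 0.02560 = 0.2918 μGy/h.
Stay time = 0.569 μGy ÷ 0.2918 μGy/h = 1.950 h.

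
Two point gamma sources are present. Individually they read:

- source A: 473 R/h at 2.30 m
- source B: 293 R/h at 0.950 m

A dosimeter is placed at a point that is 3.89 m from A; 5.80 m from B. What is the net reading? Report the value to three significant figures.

By superposition, sum each source's inverse-square contribution:
A: 473 × (2.30/3.89)² = 165.4 R/h
B: 293 × (0.950/5.80)² = 7.861 R/h
Total = 165.4 + 7.861 = 173.3 R/h.

173 R/h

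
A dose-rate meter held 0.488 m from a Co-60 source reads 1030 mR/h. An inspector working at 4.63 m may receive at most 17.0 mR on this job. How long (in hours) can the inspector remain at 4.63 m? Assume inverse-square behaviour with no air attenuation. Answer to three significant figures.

Using I₁d₁² = I₂d₂², rate at 4.63 m:
(0.488/4.63)² = 0.01111, so 1030 × 0.01111 = 11.44 mR/h.
Stay time = 17.0 mR ÷ 11.44 mR/h = 1.486 h.

1.49 h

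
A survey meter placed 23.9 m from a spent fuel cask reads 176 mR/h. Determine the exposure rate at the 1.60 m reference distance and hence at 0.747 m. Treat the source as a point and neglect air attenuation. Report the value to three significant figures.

39300 mR/h; 180000 mR/h

Since intensity falls as 1/r²,
At 1.60 m: 176 × (23.9/1.60)² = 176 × 223.1 = 39270 mR/h
At 0.747 m: (1.60/0.747)² = 4.588, so 39270 × 4.588 = 180200 mR/h.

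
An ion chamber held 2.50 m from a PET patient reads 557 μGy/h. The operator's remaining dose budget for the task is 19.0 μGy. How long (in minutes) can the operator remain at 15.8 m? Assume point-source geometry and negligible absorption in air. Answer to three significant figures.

81.7 min

Since intensity falls as 1/r², rate at 15.8 m:
(2.50/15.8)² = 0.02504, so 557 × 0.02504 = 13.95 μGy/h.
Stay time = 19.0 μGy ÷ 13.95 μGy/h = 1.362 h = 81.72 min.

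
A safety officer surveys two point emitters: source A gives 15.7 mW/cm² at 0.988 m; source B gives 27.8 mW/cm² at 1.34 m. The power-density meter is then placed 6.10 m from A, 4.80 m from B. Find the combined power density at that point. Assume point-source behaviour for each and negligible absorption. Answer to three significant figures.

2.58 mW/cm²

Each source contributes Iᵢ·(dᵢ/rᵢ)²; contributions add.
A: 15.7 × (0.988/6.10)² = 0.4119 mW/cm²
B: 27.8 × (1.34/4.80)² = 2.167 mW/cm²
Total = 0.4119 + 2.167 = 2.579 mW/cm².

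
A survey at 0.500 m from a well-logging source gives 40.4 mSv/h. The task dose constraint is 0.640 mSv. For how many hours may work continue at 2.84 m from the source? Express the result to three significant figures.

0.511 h

Applying the 1/r² law, rate at 2.84 m:
40.4 × (0.500/2.84)² = 40.4 × 0.03100 = 1.252 mSv/h.
Stay time = 0.640 mSv ÷ 1.252 mSv/h = 0.5112 h.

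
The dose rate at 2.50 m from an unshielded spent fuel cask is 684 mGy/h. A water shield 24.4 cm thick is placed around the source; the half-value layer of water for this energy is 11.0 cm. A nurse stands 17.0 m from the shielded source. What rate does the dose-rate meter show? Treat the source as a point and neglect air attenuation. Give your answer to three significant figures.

3.18 mGy/h

Distance alone: 684 × (2.50/17.0)² = 684 × 0.02163 = 14.79 mGy/h.
Shield: 24.4/11.0 = 2.218 half-value layers → attenuation 2^(−2.218) = 0.2149.
Combined: 14.79 × 0.2149 = 3.178 mGy/h.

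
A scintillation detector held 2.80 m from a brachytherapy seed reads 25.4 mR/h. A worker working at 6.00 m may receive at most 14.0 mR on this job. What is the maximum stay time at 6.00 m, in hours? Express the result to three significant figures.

Intensity scales as (d₁/d₂)², so rate at 6.00 m:
(2.80/6.00)² = 0.2178, so 25.4 × 0.2178 = 5.532 mR/h.
Stay time = 14.0 mR ÷ 5.532 mR/h = 2.531 h.

2.53 h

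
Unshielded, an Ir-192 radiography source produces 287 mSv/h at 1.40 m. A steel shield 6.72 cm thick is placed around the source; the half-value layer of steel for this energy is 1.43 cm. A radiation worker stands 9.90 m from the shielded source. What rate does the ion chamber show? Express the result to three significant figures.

Distance alone: 287 × (1.40/9.90)² = 287 × 0.02000 = 5.740 mSv/h.
Shield: 6.72/1.43 = 4.699 half-value layers → attenuation 2^(−4.699) = 0.03850.
Combined: 5.740 × 0.03850 = 0.2210 mSv/h.

0.221 mSv/h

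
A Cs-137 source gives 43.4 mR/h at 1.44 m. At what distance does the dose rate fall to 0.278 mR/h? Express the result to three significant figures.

Applying the 1/r² law, d₂ = d₁·√(I₁/I₂).
I₁/I₂ = 43.4/0.278 = 156.1, so d₂ = 1.44 × √156.1 = 17.99 m.

18.0 m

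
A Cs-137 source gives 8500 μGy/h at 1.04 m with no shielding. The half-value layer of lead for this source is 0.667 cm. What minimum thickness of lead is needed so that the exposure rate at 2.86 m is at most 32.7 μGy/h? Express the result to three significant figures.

3.40 cm

At 2.86 m, distance alone gives 8500 × (1.04/2.86)² = 8500 × 0.1322 = 1124 μGy/h.
Further attenuation needed: 1124/32.7 = 34.37.
n = log₂(34.37) = 5.103 half-value layers.
Thickness = 5.103 × 0.667 cm = 3.404 cm.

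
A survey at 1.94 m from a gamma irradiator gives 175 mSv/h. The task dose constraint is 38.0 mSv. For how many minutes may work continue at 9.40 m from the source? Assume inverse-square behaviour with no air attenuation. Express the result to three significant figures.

306 min

Using I₁d₁² = I₂d₂², rate at 9.40 m:
(1.94/9.40)² = 0.04259, so 175 × 0.04259 = 7.453 mSv/h.
Stay time = 38.0 mSv ÷ 7.453 mSv/h = 5.099 h = 305.9 min.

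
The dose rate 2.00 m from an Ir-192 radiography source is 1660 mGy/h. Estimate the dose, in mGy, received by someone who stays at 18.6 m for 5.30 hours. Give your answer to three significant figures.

Applying the 1/r² law, rate at 18.6 m:
(2.00/18.6)² = 0.01156, so 1660 × 0.01156 = 19.19 mGy/h.
Dose = rate × time = 19.19 mGy/h × 5.300 h = 101.7 mGy.

102 mGy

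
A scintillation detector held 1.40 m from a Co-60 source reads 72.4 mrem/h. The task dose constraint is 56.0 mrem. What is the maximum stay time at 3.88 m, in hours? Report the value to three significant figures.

5.94 h

Intensity scales as (d₁/d₂)², so rate at 3.88 m:
(1.40/3.88)² = 0.1302, so 72.4 × 0.1302 = 9.426 mrem/h.
Stay time = 56.0 mrem ÷ 9.426 mrem/h = 5.941 h.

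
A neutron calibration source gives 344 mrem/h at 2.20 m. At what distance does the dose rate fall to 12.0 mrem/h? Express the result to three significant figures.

11.8 m

Since intensity falls as 1/r², d₂ = d₁·√(I₁/I₂).
I₁/I₂ = 344/12.0 = 28.67, so d₂ = 2.20 × √28.67 = 11.78 m.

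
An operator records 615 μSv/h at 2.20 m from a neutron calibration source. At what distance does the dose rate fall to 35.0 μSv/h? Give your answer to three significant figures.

9.22 m

Intensity scales as (d₁/d₂)², so d₂ = d₁·√(I₁/I₂).
I₁/I₂ = 615/35.0 = 17.57, so d₂ = 2.20 × √17.57 = 9.222 m.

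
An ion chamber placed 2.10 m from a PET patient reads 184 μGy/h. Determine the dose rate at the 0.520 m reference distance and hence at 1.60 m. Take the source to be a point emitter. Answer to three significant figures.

3000 μGy/h; 317 μGy/h

By the inverse-square law,
At 0.520 m: 184 × (2.10/0.520)² = 184 × 16.31 = 3001 μGy/h
At 1.60 m: 3001 × (0.520/1.60)² = 3001 × 0.1056 = 316.9 μGy/h.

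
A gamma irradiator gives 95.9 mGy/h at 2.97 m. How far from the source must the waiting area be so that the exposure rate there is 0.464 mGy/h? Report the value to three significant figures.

42.7 m

Applying the 1/r² law, d₂ = d₁·√(I₁/I₂).
I₁/I₂ = 95.9/0.464 = 206.7, so d₂ = 2.97 × √206.7 = 42.70 m.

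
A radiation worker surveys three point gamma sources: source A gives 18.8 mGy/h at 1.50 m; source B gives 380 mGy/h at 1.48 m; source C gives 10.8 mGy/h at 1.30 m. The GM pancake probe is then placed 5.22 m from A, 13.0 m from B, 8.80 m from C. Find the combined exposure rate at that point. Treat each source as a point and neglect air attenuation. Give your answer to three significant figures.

6.71 mGy/h

Each source contributes Iᵢ·(dᵢ/rᵢ)²; contributions add.
A: 18.8 × (1.50/5.22)² = 1.552 mGy/h
B: 380 × (1.48/13.0)² = 4.925 mGy/h
C: 10.8 × (1.30/8.80)² = 0.2357 mGy/h
Total = 1.552 + 4.925 + 0.2357 = 6.713 mGy/h.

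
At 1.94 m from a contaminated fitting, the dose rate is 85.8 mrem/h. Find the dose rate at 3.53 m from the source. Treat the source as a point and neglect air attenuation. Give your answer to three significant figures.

25.9 mrem/h

Applying the 1/r² law, the rate at 3.53 m is
85.8 × (1.94/3.53)² = 85.8 × 0.3020 = 25.91 mrem/h.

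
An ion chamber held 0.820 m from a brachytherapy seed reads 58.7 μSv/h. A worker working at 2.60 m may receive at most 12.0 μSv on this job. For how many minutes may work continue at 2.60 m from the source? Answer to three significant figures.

Using I₁d₁² = I₂d₂², rate at 2.60 m:
58.7 × (0.820/2.60)² = 58.7 × 0.09947 = 5.839 μSv/h.
Stay time = 12.0 μSv ÷ 5.839 μSv/h = 2.055 h = 123.3 min.

123 min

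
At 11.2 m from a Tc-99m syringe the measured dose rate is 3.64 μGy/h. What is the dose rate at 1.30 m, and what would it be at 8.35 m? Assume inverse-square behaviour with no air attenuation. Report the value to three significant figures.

By the inverse-square law,
At 1.30 m: 3.64 × (11.2/1.30)² = 3.64 × 74.22 = 270.2 μGy/h
At 8.35 m: (1.30/8.35)² = 0.02424, so 270.2 × 0.02424 = 6.550 μGy/h.

270 μGy/h; 6.55 μGy/h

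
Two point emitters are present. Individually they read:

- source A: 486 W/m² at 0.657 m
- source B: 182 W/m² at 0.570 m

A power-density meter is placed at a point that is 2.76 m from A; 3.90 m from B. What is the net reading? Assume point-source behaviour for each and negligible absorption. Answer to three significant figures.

By superposition, sum each source's inverse-square contribution:
A: 486 × (0.657/2.76)² = 27.54 W/m²
B: 182 × (0.570/3.90)² = 3.888 W/m²
Total = 27.54 + 3.888 = 31.43 W/m².

31.4 W/m²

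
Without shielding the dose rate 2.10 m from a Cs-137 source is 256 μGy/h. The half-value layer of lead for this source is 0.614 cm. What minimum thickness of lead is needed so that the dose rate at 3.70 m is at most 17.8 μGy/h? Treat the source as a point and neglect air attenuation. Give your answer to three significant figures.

1.36 cm

At 3.70 m, distance alone gives (2.10/3.70)² = 0.3221, so 256 × 0.3221 = 82.46 μGy/h.
Further attenuation needed: 82.46/17.8 = 4.633.
n = log₂(4.633) = 2.212 half-value layers.
Thickness = 2.212 × 0.614 cm = 1.358 cm.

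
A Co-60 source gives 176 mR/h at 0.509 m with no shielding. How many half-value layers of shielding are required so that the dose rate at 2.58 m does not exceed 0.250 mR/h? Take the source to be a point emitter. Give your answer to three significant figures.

4.78 half-value layers

At 2.58 m, distance alone gives (0.509/2.58)² = 0.03892, so 176 × 0.03892 = 6.850 mR/h.
Further attenuation needed: 6.850/0.250 = 27.40.
n = log₂(27.40) = 4.776 half-value layers.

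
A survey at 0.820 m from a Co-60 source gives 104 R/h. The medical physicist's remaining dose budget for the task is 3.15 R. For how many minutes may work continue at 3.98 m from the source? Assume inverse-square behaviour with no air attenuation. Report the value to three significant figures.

Using I₁d₁² = I₂d₂², rate at 3.98 m:
(0.820/3.98)² = 0.04245, so 104 × 0.04245 = 4.415 R/h.
Stay time = 3.15 R ÷ 4.415 R/h = 0.7135 h = 42.81 min.

42.8 min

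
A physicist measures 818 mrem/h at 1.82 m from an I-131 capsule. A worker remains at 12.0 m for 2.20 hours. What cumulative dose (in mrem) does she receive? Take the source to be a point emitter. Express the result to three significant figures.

41.4 mrem

By the inverse-square law, rate at 12.0 m:
818 × (1.82/12.0)² = 818 × 0.02300 = 18.81 mrem/h.
Dose = rate × time = 18.81 mrem/h × 2.200 h = 41.38 mrem.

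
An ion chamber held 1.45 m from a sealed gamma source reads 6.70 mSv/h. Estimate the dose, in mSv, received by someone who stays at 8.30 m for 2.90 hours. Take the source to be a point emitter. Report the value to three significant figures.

0.593 mSv

By the inverse-square law, rate at 8.30 m:
6.70 × (1.45/8.30)² = 6.70 × 0.03052 = 0.2045 mSv/h.
Dose = rate × time = 0.2045 mSv/h × 2.900 h = 0.5930 mSv.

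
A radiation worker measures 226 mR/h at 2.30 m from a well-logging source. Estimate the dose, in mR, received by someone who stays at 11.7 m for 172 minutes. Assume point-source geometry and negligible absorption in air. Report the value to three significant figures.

Since intensity falls as 1/r², rate at 11.7 m:
226 × (2.30/11.7)² = 226 × 0.03864 = 8.733 mR/h.
Dose = rate × time = 8.733 mR/h × 2.867 h = 25.04 mR.

25.0 mR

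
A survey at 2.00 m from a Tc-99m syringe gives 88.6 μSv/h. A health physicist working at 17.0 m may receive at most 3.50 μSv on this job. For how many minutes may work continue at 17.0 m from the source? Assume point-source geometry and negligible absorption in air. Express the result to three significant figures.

Intensity scales as (d₁/d₂)², so rate at 17.0 m:
(2.00/17.0)² = 0.01384, so 88.6 × 0.01384 = 1.226 μSv/h.
Stay time = 3.50 μSv ÷ 1.226 μSv/h = 2.855 h = 171.3 min.

171 min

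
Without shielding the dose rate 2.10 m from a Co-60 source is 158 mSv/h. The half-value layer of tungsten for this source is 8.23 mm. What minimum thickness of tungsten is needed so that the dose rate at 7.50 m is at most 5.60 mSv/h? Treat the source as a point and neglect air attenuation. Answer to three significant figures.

9.43 mm

At 7.50 m, distance alone gives (2.10/7.50)² = 0.07840, so 158 × 0.07840 = 12.39 mSv/h.
Further attenuation needed: 12.39/5.60 = 2.213.
n = log₂(2.213) = 1.146 half-value layers.
Thickness = 1.146 × 8.23 mm = 9.432 mm.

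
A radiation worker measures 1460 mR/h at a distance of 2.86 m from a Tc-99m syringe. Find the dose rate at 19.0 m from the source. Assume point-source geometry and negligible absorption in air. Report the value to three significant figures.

33.1 mR/h

By the inverse-square law, the rate at 19.0 m is
1460 × (2.86/19.0)² = 1460 × 0.02266 = 33.08 mR/h.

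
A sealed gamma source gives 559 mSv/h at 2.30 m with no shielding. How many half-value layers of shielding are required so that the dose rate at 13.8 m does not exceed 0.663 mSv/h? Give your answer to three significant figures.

4.55 half-value layers

At 13.8 m, distance alone gives 559 × (2.30/13.8)² = 559 × 0.02778 = 15.53 mSv/h.
Further attenuation needed: 15.53/0.663 = 23.42.
n = log₂(23.42) = 4.550 half-value layers.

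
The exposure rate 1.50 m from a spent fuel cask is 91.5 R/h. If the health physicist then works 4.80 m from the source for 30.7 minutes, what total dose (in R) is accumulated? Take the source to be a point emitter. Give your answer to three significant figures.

Applying the 1/r² law, rate at 4.80 m:
(1.50/4.80)² = 0.09766, so 91.5 × 0.09766 = 8.936 R/h.
Dose = rate × time = 8.936 R/h × 0.5117 h = 4.573 R.

4.57 R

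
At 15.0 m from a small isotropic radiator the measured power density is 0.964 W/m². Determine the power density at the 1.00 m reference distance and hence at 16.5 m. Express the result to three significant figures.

Using I₁d₁² = I₂d₂²,
At 1.00 m: (15.0/1.00)² = 225.0, so 0.964 × 225.0 = 216.9 W/m²
At 16.5 m: (1.00/16.5)² = 0.003673, so 216.9 × 0.003673 = 0.7967 W/m².

217 W/m²; 0.797 W/m²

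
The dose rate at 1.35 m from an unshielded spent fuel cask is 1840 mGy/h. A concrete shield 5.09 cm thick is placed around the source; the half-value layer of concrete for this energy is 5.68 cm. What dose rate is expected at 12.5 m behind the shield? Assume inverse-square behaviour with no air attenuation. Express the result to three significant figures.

11.5 mGy/h

Distance alone: (1.35/12.5)² = 0.01166, so 1840 × 0.01166 = 21.45 mGy/h.
Shield: 5.09/5.68 = 0.8961 half-value layers → attenuation 2^(−0.8961) = 0.5373.
Combined: 21.45 × 0.5373 = 11.53 mGy/h.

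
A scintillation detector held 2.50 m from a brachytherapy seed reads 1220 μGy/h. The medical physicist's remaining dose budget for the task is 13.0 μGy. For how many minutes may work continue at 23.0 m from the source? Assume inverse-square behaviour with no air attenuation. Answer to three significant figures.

Intensity scales as (d₁/d₂)², so rate at 23.0 m:
(2.50/23.0)² = 0.01181, so 1220 × 0.01181 = 14.41 μGy/h.
Stay time = 13.0 μGy ÷ 14.41 μGy/h = 0.9022 h = 54.13 min.

54.1 min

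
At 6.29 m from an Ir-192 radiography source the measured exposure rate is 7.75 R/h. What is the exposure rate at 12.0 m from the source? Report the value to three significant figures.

By the inverse-square law, scaling from 6.29 m to 12.0 m:
(6.29/12.0)² = 0.2748, so 7.75 × 0.2748 = 2.130 R/h.

2.13 R/h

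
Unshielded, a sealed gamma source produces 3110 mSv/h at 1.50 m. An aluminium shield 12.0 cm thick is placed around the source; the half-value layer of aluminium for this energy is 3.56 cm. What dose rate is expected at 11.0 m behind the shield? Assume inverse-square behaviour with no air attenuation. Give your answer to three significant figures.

5.59 mSv/h

Distance alone: 3110 × (1.50/11.0)² = 3110 × 0.01860 = 57.85 mSv/h.
Shield: 12.0/3.56 = 3.371 half-value layers → attenuation 2^(−3.371) = 0.09666.
Combined: 57.85 × 0.09666 = 5.592 mSv/h.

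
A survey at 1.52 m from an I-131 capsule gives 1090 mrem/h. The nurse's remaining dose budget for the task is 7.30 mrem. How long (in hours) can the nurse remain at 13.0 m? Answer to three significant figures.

0.490 h

Using I₁d₁² = I₂d₂², rate at 13.0 m:
1090 × (1.52/13.0)² = 1090 × 0.01367 = 14.90 mrem/h.
Stay time = 7.30 mrem ÷ 14.90 mrem/h = 0.4899 h.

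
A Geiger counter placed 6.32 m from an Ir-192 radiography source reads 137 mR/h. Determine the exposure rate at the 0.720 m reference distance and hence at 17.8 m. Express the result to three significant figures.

Intensity scales as (d₁/d₂)², so
At 0.720 m: (6.32/0.720)² = 77.05, so 137 × 77.05 = 10560 mR/h
At 17.8 m: (0.720/17.8)² = 0.001636, so 10560 × 0.001636 = 17.28 mR/h.

10600 mR/h; 17.3 mR/h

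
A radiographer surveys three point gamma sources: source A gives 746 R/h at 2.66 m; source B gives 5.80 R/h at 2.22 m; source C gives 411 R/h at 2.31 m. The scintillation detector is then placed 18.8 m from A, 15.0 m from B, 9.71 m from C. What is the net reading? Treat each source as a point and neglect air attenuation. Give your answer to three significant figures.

38.3 R/h

By superposition, sum each source's inverse-square contribution:
A: 746 × (2.66/18.8)² = 14.93 R/h
B: 5.80 × (2.22/15.0)² = 0.1270 R/h
C: 411 × (2.31/9.71)² = 23.26 R/h
Total = 14.93 + 0.1270 + 23.26 = 38.32 R/h.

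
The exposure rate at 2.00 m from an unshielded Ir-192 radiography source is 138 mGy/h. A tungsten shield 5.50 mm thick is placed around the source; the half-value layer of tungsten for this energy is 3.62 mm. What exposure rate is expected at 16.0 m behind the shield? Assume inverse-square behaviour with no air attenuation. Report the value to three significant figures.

Distance alone: 138 × (2.00/16.0)² = 138 × 0.01562 = 2.156 mGy/h.
Shield: 5.50/3.62 = 1.519 half-value layers → attenuation 2^(−1.519) = 0.3489.
Combined: 2.156 × 0.3489 = 0.7522 mGy/h.

0.752 mGy/h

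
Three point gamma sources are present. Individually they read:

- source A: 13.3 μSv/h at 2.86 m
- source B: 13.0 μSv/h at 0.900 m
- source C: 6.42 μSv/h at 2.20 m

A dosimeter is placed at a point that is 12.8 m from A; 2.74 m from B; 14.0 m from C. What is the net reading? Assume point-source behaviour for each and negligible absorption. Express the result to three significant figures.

2.23 μSv/h

By superposition, sum each source's inverse-square contribution:
A: 13.3 × (2.86/12.8)² = 0.6640 μSv/h
B: 13.0 × (0.900/2.74)² = 1.403 μSv/h
C: 6.42 × (2.20/14.0)² = 0.1585 μSv/h
Total = 0.6640 + 1.403 + 0.1585 = 2.226 μSv/h.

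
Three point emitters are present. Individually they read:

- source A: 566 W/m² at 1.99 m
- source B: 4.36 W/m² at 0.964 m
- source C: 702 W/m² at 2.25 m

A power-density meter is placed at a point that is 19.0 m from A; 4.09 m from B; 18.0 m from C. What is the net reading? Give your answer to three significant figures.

By superposition, sum each source's inverse-square contribution:
A: 566 × (1.99/19.0)² = 6.209 W/m²
B: 4.36 × (0.964/4.09)² = 0.2422 W/m²
C: 702 × (2.25/18.0)² = 10.97 W/m²
Total = 6.209 + 0.2422 + 10.97 = 17.42 W/m².

17.4 W/m²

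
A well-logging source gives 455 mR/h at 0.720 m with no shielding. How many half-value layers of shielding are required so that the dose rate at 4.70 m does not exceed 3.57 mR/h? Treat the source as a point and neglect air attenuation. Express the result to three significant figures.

At 4.70 m, distance alone gives 455 × (0.720/4.70)² = 455 × 0.02347 = 10.68 mR/h.
Further attenuation needed: 10.68/3.57 = 2.992.
n = log₂(2.992) = 1.581 half-value layers.

1.58 half-value layers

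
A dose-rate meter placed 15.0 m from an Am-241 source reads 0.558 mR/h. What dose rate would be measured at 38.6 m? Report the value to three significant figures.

Applying the 1/r² law, scaling from 15.0 m to 38.6 m:
0.558 × (15.0/38.6)² = 0.558 × 0.1510 = 0.08426 mR/h.

0.0843 mR/h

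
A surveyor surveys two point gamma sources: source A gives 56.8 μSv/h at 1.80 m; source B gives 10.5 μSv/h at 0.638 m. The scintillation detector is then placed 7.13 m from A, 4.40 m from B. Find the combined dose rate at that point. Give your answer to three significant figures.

3.84 μSv/h

Each source contributes Iᵢ·(dᵢ/rᵢ)²; contributions add.
A: 56.8 × (1.80/7.13)² = 3.620 μSv/h
B: 10.5 × (0.638/4.40)² = 0.2208 μSv/h
Total = 3.620 + 0.2208 = 3.841 μSv/h.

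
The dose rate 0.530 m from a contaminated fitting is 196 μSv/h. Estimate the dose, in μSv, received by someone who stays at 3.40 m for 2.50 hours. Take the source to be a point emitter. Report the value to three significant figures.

By the inverse-square law, rate at 3.40 m:
(0.530/3.40)² = 0.02430, so 196 × 0.02430 = 4.763 μSv/h.
Dose = rate × time = 4.763 μSv/h × 2.500 h = 11.91 μSv.

11.9 μSv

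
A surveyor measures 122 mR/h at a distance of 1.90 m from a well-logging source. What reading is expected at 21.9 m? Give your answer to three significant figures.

By the inverse-square law, the rate at 21.9 m is
(1.90/21.9)² = 0.007527, so 122 × 0.007527 = 0.9183 mR/h.

0.918 mR/h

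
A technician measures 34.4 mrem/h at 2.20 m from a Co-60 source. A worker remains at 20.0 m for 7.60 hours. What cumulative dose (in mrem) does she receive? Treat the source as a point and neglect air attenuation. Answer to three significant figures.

Applying the 1/r² law, rate at 20.0 m:
(2.20/20.0)² = 0.01210, so 34.4 × 0.01210 = 0.4162 mrem/h.
Dose = rate × time = 0.4162 mrem/h × 7.600 h = 3.163 mrem.

3.16 mrem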